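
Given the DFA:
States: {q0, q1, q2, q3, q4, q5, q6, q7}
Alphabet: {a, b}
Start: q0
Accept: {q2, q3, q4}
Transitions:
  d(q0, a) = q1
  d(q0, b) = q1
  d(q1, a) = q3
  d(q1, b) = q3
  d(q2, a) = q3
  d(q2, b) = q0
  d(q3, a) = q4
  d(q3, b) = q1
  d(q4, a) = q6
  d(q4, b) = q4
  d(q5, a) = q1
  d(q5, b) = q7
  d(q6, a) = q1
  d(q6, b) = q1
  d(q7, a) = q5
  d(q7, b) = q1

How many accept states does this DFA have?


Accept states listed: {q2, q3, q4}
Counting: q2(1) q3(2) q4(3)

3


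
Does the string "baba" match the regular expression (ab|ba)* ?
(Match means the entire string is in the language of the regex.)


|string| = 4; first = 'b'; last = 'a'

Yes, "baba" matches (ab|ba)*


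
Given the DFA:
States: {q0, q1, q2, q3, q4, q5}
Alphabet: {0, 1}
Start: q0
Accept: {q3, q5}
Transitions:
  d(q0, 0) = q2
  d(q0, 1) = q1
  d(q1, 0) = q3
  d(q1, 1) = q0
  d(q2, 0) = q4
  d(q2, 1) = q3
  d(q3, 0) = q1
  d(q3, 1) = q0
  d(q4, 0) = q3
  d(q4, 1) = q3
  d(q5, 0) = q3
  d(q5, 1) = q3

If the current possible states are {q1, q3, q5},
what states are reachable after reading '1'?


Apply transition on '1' from each current state:
  d(q1, 1) = q0
  d(q3, 1) = q0
  d(q5, 1) = q3

{q0, q3}


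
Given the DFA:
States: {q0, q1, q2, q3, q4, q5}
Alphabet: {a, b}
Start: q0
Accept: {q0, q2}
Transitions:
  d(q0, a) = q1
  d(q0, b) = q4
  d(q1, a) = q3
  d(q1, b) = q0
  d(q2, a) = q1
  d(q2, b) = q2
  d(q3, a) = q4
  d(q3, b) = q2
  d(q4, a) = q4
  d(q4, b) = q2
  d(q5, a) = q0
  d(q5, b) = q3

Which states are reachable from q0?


BFS from q0:
  layer 0: {q0}
  layer 1: {q1, q4}
  layer 2: {q2, q3}

{q0, q1, q2, q3, q4}


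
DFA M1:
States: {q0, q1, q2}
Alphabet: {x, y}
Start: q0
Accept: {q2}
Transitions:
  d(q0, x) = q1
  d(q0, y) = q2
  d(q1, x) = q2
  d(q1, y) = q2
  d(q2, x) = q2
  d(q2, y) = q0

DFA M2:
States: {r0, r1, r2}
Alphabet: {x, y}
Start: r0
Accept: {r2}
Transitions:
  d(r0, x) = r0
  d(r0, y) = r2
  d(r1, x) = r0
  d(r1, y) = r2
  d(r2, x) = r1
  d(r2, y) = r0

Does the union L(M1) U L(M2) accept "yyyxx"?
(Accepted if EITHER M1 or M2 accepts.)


M1: final=q2 accepted=True
M2: final=r0 accepted=False

Yes, union accepts


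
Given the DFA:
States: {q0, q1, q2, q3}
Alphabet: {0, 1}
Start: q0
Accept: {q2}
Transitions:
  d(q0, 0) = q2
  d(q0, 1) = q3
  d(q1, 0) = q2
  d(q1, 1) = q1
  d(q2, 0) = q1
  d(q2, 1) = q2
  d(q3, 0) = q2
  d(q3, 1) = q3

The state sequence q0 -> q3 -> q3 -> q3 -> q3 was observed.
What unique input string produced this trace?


Trace back each transition to find the symbol:
  q0 --[1]--> q3
  q3 --[1]--> q3
  q3 --[1]--> q3
  q3 --[1]--> q3

"1111"


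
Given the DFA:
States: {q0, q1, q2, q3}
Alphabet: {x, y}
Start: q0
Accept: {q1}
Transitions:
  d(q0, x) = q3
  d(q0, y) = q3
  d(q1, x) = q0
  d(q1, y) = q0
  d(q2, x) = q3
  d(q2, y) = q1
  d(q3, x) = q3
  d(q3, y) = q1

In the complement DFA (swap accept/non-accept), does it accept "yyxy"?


Trace: q0 -> q3 -> q1 -> q0 -> q3
Final: q3
Original accept: {q1}
Complement: q3 is not in original accept

Yes, complement accepts (original rejects)


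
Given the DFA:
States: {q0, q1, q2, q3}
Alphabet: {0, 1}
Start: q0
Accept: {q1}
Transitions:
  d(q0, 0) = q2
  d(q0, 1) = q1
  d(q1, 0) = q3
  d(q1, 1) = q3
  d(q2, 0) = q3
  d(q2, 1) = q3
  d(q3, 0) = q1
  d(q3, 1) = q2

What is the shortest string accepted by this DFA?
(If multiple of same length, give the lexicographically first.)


BFS by string length (lex-first path to each state shown):
  len 0: q0<-""
  len 1: q1<-"1", q2<-"0"
Found accept state at length 1.

"1"


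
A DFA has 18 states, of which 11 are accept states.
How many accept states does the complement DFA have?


Complement swaps accept and non-accept states.
18 - 11 = 7

7


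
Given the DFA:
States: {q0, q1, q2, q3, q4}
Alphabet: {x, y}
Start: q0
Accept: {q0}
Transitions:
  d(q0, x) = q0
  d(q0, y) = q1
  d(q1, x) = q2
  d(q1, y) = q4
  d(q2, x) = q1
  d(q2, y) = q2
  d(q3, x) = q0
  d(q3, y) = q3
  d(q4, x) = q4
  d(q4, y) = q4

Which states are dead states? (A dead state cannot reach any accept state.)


Forward reachability from each state:
  q0 -> reaches accept state q0 (live)
  q1 -> reaches {q1, q2, q4}, no accept state (dead)
  q2 -> reaches {q1, q2, q4}, no accept state (dead)
  q3 -> reaches accept state q0 (live)
  q4 -> reaches {q4}, no accept state (dead)

{q1, q2, q4}


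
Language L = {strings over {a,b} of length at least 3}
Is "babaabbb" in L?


length = 8

Yes, "babaabbb" is in L


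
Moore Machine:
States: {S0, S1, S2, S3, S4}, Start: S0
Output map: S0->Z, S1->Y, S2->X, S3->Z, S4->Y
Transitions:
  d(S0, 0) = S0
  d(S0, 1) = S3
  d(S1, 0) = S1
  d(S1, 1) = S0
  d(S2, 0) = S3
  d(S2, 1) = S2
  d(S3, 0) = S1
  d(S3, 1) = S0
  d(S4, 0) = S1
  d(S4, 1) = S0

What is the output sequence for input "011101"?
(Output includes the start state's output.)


Start: S0 (output Z)
  --0--> S0 (output Z)
  --1--> S3 (output Z)
  --1--> S0 (output Z)
  --1--> S3 (output Z)
  --0--> S1 (output Y)
  --1--> S0 (output Z)

"ZZZZZYZ"


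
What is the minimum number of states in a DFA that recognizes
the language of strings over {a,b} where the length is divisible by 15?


States track (length) mod 15.
Need 15 states: one per remainder 0..14; accept = remainder 0.

15


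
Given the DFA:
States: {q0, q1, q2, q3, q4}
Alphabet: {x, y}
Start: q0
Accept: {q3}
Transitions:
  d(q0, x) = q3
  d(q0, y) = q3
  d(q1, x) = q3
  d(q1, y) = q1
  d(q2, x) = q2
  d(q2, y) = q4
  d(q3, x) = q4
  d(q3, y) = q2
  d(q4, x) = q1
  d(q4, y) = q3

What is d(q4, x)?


Looking up transition d(q4, x)

q1


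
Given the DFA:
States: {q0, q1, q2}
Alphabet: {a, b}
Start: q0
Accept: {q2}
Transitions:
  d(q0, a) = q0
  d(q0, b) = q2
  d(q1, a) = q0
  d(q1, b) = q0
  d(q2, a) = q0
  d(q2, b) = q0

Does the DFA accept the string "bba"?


Trace: q0 -> q2 -> q0 -> q0
Final state: q0
Accept states: {q2}

No, rejected (final state q0 is not an accept state)


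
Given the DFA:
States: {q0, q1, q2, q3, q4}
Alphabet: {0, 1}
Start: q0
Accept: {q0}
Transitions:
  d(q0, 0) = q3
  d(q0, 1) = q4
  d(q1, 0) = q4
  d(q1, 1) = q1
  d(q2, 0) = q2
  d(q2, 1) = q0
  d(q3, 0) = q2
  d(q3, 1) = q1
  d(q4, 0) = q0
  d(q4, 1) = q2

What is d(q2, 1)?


Looking up transition d(q2, 1)

q0


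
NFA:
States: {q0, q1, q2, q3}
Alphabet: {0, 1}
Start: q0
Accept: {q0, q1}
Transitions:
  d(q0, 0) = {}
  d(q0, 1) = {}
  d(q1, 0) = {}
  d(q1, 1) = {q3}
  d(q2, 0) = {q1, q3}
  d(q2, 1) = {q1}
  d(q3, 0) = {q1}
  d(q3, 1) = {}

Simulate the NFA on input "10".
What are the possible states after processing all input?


Start: {q0}
  --1--> {}
  --0--> {}

{} (empty set, no valid transitions)


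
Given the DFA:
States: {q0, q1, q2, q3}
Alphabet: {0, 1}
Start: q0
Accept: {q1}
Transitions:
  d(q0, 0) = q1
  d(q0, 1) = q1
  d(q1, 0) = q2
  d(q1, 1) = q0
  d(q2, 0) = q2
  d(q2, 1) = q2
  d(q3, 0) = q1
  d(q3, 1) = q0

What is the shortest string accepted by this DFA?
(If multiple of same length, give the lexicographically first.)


BFS by string length (lex-first path to each state shown):
  len 0: q0<-""
  len 1: q1<-"0"
Found accept state at length 1.

"0"


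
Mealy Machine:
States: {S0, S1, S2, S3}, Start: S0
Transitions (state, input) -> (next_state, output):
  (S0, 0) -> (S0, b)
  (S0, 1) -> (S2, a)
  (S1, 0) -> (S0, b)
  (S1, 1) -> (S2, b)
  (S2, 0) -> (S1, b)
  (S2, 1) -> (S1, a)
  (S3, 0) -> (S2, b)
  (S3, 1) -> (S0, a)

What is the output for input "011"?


Step-by-step:
  (S0, 0) -> (S0, b)
  (S0, 1) -> (S2, a)
  (S2, 1) -> (S1, a)

"baa"


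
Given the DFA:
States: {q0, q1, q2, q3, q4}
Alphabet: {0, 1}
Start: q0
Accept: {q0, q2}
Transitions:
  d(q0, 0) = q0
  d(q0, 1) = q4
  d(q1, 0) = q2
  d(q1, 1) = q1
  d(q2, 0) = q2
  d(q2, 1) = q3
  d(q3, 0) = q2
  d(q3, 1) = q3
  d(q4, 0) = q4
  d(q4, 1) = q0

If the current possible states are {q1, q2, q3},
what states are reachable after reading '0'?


Apply transition on '0' from each current state:
  d(q1, 0) = q2
  d(q2, 0) = q2
  d(q3, 0) = q2

{q2}


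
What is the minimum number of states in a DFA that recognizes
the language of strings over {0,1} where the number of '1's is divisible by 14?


States track (count of '1') mod 14.
Need 14 states: one per remainder 0..13; accept = remainder 0.

14


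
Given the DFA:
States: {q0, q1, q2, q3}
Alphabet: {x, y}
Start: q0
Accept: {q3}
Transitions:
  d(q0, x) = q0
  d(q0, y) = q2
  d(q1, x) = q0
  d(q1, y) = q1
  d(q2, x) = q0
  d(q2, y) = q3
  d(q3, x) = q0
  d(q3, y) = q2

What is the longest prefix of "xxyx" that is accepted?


Run the DFA, marking each prefix where the state is accepting:
  "" -> q0 [reject]
  "x" -> q0 [reject]
  "xx" -> q0 [reject]
  "xxy" -> q2 [reject]
  "xxyx" -> q0 [reject]

No prefix is accepted


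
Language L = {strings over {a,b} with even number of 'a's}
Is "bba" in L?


count('a') = 1; 1 mod 2 = 1

No, "bba" is not in L


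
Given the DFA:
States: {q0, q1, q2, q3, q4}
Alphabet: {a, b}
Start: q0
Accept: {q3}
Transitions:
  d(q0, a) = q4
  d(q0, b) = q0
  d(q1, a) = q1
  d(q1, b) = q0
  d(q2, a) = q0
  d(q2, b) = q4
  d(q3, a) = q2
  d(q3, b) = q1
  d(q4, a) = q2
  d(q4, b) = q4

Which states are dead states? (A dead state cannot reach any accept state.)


Forward reachability from each state:
  q0 -> reaches {q0, q2, q4}, no accept state (dead)
  q1 -> reaches {q0, q1, q2, q4}, no accept state (dead)
  q2 -> reaches {q0, q2, q4}, no accept state (dead)
  q3 -> reaches accept state q3 (live)
  q4 -> reaches {q0, q2, q4}, no accept state (dead)

{q0, q1, q2, q4}


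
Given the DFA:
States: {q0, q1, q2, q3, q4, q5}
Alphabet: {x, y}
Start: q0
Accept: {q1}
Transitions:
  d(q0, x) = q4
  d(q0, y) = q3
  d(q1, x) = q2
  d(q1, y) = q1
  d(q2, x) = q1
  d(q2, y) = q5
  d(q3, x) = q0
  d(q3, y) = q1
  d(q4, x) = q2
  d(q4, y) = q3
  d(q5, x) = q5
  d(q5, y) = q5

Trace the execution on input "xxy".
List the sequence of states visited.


Input: xxy
d(q0, x) = q4
d(q4, x) = q2
d(q2, y) = q5


q0 -> q4 -> q2 -> q5


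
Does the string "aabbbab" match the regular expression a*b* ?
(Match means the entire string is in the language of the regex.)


|string| = 7; first = 'a'; last = 'b'

No, "aabbbab" does not match a*b*


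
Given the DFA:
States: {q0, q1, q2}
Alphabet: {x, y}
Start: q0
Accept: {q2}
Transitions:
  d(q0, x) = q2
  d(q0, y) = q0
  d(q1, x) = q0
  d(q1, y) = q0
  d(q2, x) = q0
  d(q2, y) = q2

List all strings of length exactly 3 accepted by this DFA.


All strings of length 3: 8 total
Accepted: 4

"xxx", "xyy", "yxy", "yyx"


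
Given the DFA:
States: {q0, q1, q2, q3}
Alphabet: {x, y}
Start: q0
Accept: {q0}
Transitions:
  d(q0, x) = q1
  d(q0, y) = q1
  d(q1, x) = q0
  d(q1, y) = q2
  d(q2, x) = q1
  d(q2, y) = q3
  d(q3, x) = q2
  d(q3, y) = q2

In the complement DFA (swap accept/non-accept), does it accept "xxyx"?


Trace: q0 -> q1 -> q0 -> q1 -> q0
Final: q0
Original accept: {q0}
Complement: q0 is in original accept

No, complement rejects (original accepts)


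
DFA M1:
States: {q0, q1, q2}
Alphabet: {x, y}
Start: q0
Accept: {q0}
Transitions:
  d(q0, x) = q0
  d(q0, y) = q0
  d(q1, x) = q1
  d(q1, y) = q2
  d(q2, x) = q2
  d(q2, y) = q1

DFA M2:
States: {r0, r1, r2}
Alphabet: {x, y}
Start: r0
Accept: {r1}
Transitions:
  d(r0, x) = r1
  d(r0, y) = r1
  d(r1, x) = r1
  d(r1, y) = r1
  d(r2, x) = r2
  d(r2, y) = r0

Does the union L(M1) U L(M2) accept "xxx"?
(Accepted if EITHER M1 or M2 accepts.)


M1: final=q0 accepted=True
M2: final=r1 accepted=True

Yes, union accepts


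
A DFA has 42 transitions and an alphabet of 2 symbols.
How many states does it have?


Each state has exactly one transition per symbol.
states = transitions / |alphabet| = 42 / 2 = 21

21


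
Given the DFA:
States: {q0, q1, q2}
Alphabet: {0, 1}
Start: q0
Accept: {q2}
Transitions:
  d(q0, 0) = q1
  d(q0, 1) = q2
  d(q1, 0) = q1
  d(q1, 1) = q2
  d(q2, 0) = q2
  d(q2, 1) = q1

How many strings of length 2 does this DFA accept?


Enumerating all length-2 strings:
  "00" -> q1 [reject]
  "01" -> q2 [accept]
  "10" -> q2 [accept]
  "11" -> q1 [reject]

2 out of 4


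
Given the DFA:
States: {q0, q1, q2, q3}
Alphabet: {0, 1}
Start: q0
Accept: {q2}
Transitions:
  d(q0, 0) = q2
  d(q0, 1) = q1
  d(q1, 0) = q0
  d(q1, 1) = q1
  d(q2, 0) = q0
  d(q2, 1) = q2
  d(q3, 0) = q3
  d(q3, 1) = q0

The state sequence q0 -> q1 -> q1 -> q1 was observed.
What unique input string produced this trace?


Trace back each transition to find the symbol:
  q0 --[1]--> q1
  q1 --[1]--> q1
  q1 --[1]--> q1

"111"


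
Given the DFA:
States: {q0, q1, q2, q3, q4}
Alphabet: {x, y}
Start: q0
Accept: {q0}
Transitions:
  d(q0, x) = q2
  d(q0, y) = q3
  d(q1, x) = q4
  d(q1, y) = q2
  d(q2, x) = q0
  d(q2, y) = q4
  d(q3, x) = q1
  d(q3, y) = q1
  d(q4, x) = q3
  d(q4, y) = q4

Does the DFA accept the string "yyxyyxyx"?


Trace: q0 -> q3 -> q1 -> q4 -> q4 -> q4 -> q3 -> q1 -> q4
Final state: q4
Accept states: {q0}

No, rejected (final state q4 is not an accept state)


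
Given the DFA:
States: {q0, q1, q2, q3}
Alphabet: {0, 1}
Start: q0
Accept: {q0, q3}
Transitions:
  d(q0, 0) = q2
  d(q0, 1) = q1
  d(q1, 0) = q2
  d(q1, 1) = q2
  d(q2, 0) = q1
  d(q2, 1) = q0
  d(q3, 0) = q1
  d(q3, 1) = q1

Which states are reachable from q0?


BFS from q0:
  layer 0: {q0}
  layer 1: {q1, q2}

{q0, q1, q2}


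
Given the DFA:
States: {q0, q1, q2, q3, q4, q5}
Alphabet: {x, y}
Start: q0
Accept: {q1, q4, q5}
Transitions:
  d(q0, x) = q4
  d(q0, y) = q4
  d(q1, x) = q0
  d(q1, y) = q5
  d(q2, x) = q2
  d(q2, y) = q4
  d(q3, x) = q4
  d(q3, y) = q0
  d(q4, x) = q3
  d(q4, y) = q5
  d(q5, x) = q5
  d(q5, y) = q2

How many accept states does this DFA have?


Accept states listed: {q1, q4, q5}
Counting: q1(1) q4(2) q5(3)

3


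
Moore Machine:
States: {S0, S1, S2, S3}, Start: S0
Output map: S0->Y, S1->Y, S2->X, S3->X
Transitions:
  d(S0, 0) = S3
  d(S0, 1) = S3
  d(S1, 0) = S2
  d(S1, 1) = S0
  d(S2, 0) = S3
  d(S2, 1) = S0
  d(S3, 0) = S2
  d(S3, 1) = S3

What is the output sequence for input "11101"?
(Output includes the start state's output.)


Start: S0 (output Y)
  --1--> S3 (output X)
  --1--> S3 (output X)
  --1--> S3 (output X)
  --0--> S2 (output X)
  --1--> S0 (output Y)

"YXXXXY"


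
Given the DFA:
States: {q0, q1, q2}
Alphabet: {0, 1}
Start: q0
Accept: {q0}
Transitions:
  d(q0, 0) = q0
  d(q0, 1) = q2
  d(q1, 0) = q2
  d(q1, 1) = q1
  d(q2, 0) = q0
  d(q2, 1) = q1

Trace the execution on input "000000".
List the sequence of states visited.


Input: 000000
d(q0, 0) = q0
d(q0, 0) = q0
d(q0, 0) = q0
d(q0, 0) = q0
d(q0, 0) = q0
d(q0, 0) = q0


q0 -> q0 -> q0 -> q0 -> q0 -> q0 -> q0


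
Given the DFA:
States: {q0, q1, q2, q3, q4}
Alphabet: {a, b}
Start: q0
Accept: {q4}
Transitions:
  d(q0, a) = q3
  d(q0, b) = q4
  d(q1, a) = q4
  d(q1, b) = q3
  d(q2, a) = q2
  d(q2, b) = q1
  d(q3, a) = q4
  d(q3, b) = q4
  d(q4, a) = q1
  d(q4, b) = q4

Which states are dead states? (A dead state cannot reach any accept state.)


Forward reachability from each state:
  q0 -> reaches accept state q4 (live)
  q1 -> reaches accept state q4 (live)
  q2 -> reaches accept state q4 (live)
  q3 -> reaches accept state q4 (live)
  q4 -> reaches accept state q4 (live)

None (all states can reach an accept state)


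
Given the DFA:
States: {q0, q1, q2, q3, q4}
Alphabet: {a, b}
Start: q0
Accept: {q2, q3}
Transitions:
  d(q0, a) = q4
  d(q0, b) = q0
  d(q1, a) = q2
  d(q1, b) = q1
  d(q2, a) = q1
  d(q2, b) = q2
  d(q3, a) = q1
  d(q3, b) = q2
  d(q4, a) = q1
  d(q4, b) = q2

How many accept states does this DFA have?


Accept states listed: {q2, q3}
Counting: q2(1) q3(2)

2


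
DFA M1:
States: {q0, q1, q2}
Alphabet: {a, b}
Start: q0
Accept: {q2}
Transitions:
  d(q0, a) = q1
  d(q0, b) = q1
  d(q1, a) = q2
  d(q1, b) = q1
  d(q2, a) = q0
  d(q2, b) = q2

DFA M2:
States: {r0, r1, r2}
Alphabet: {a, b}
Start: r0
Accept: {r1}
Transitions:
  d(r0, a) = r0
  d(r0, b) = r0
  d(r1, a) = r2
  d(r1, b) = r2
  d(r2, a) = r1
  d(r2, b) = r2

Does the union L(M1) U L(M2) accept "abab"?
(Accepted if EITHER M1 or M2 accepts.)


M1: final=q2 accepted=True
M2: final=r0 accepted=False

Yes, union accepts


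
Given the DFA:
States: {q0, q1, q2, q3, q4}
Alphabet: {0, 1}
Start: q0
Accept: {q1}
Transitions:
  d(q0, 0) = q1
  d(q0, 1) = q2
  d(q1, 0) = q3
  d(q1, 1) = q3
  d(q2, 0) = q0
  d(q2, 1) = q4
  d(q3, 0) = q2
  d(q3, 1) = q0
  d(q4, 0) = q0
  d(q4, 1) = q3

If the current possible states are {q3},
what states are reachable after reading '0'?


Apply transition on '0' from each current state:
  d(q3, 0) = q2

{q2}


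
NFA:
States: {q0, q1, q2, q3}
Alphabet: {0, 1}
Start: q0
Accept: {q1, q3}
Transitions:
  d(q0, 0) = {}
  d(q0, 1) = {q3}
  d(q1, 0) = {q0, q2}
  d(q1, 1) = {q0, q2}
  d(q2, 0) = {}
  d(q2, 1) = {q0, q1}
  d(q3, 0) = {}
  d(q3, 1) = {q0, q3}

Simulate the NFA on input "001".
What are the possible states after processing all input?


Start: {q0}
  --0--> {}
  --0--> {}
  --1--> {}

{} (empty set, no valid transitions)


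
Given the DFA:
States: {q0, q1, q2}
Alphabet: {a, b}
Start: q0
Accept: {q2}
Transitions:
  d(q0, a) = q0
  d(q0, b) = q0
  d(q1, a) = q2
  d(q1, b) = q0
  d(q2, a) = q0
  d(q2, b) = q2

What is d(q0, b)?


Looking up transition d(q0, b)

q0


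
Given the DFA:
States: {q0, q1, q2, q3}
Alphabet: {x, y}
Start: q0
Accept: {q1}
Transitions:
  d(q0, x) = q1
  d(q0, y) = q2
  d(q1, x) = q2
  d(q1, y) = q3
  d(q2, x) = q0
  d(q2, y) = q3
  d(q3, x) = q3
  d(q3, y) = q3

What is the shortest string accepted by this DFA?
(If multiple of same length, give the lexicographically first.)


BFS by string length (lex-first path to each state shown):
  len 0: q0<-""
  len 1: q1<-"x", q2<-"y"
Found accept state at length 1.

"x"


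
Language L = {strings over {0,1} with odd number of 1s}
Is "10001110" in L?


count('1') = 4; 4 mod 2 = 0

No, "10001110" is not in L


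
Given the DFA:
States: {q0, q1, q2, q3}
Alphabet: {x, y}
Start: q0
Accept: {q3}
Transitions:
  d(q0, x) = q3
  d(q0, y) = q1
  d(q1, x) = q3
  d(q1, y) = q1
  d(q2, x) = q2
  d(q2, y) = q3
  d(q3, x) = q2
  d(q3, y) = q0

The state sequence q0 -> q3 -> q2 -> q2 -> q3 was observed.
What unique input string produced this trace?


Trace back each transition to find the symbol:
  q0 --[x]--> q3
  q3 --[x]--> q2
  q2 --[x]--> q2
  q2 --[y]--> q3

"xxxy"


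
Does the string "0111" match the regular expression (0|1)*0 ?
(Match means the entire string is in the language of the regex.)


|string| = 4; first = '0'; last = '1'

No, "0111" does not match (0|1)*0


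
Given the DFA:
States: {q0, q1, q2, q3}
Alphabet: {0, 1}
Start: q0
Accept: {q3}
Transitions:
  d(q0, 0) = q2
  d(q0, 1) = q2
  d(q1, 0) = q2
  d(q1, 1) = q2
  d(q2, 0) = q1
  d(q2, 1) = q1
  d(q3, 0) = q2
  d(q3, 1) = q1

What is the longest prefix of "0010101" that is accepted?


Run the DFA, marking each prefix where the state is accepting:
  "" -> q0 [reject]
  "0" -> q2 [reject]
  "00" -> q1 [reject]
  "001" -> q2 [reject]
  "0010" -> q1 [reject]
  "00101" -> q2 [reject]
  "001010" -> q1 [reject]
  "0010101" -> q2 [reject]

No prefix is accepted


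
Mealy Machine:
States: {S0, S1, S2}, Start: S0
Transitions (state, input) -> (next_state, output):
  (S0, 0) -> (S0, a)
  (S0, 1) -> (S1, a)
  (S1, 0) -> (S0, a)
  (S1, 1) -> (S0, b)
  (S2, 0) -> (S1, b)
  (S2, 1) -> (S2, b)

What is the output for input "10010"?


Step-by-step:
  (S0, 1) -> (S1, a)
  (S1, 0) -> (S0, a)
  (S0, 0) -> (S0, a)
  (S0, 1) -> (S1, a)
  (S1, 0) -> (S0, a)

"aaaaa"


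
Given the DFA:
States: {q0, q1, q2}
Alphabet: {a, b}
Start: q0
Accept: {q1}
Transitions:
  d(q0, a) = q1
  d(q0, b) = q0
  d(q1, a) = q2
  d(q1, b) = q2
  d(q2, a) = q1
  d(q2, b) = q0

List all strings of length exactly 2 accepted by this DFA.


All strings of length 2: 4 total
Accepted: 1

"ba"


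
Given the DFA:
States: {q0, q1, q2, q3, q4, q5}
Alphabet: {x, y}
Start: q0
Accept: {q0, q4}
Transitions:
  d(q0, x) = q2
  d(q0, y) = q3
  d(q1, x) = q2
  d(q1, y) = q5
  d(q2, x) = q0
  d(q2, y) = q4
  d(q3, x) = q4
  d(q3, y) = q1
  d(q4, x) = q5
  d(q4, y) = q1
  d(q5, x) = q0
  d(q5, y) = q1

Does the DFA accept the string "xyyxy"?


Trace: q0 -> q2 -> q4 -> q1 -> q2 -> q4
Final state: q4
Accept states: {q0, q4}

Yes, accepted (final state q4 is an accept state)


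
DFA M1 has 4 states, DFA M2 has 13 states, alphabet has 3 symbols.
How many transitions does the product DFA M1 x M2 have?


Product DFA has 4 * 13 = 52 states.
Each has 3 transitions: 52 * 3 = 156

156


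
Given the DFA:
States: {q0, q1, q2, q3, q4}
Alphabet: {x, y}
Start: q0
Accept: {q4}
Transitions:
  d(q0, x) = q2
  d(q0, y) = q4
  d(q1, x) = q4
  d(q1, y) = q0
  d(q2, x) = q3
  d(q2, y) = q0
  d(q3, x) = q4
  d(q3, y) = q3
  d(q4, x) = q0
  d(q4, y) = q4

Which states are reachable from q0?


BFS from q0:
  layer 0: {q0}
  layer 1: {q2, q4}
  layer 2: {q3}

{q0, q2, q3, q4}


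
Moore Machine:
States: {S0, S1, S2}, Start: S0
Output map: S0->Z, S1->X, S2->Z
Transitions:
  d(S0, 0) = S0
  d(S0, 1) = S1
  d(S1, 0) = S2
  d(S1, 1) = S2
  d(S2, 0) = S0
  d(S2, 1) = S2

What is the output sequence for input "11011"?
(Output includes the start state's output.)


Start: S0 (output Z)
  --1--> S1 (output X)
  --1--> S2 (output Z)
  --0--> S0 (output Z)
  --1--> S1 (output X)
  --1--> S2 (output Z)

"ZXZZXZ"


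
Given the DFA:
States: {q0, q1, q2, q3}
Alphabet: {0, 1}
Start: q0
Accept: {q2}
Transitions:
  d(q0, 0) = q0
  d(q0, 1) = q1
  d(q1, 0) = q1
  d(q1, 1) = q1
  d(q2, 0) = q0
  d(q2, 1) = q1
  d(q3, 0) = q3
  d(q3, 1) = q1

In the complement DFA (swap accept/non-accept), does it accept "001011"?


Trace: q0 -> q0 -> q0 -> q1 -> q1 -> q1 -> q1
Final: q1
Original accept: {q2}
Complement: q1 is not in original accept

Yes, complement accepts (original rejects)


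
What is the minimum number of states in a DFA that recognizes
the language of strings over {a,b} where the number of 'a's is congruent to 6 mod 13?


States track (count of 'a') mod 13.
Need 13 states: one per remainder 0..12; accept = remainder 6.

13


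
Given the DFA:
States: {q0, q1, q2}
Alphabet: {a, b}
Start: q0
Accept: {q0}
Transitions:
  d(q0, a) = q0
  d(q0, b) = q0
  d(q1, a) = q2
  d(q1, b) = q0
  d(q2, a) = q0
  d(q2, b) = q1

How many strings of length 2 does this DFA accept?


Enumerating all length-2 strings:
  "aa" -> q0 [accept]
  "ab" -> q0 [accept]
  "ba" -> q0 [accept]
  "bb" -> q0 [accept]

4 out of 4


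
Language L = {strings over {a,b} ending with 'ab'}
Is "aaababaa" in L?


last two symbols = 'aa'

No, "aaababaa" is not in L


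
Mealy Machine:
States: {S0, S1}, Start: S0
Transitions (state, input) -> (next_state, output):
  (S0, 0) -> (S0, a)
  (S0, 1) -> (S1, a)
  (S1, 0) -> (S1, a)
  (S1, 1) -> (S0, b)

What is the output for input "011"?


Step-by-step:
  (S0, 0) -> (S0, a)
  (S0, 1) -> (S1, a)
  (S1, 1) -> (S0, b)

"aab"


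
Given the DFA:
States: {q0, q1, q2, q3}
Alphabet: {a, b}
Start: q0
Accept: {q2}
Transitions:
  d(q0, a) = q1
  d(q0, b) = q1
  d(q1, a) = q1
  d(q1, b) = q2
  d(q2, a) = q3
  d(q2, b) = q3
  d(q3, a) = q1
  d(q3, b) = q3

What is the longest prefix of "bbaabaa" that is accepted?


Run the DFA, marking each prefix where the state is accepting:
  "" -> q0 [reject]
  "b" -> q1 [reject]
  "bb" -> q2 [accept]
  "bba" -> q3 [reject]
  "bbaa" -> q1 [reject]
  "bbaab" -> q2 [accept]
  "bbaaba" -> q3 [reject]
  "bbaabaa" -> q1 [reject]

"bbaab"


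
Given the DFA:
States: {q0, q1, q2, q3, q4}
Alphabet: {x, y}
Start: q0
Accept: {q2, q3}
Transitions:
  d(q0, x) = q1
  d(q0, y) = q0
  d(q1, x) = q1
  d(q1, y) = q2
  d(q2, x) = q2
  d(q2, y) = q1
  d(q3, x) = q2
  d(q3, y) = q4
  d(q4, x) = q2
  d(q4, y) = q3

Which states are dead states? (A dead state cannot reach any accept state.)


Forward reachability from each state:
  q0 -> reaches accept state q2 (live)
  q1 -> reaches accept state q2 (live)
  q2 -> reaches accept state q2 (live)
  q3 -> reaches accept state q2 (live)
  q4 -> reaches accept state q2 (live)

None (all states can reach an accept state)


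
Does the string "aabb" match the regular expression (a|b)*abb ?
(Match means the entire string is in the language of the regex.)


|string| = 4; first = 'a'; last = 'b'

Yes, "aabb" matches (a|b)*abb


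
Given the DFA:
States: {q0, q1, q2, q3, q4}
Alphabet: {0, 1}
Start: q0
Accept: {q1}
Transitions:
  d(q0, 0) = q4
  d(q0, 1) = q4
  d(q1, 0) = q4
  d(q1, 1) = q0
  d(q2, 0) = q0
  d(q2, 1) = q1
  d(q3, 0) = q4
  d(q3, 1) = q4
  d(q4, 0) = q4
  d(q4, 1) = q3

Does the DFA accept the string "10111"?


Trace: q0 -> q4 -> q4 -> q3 -> q4 -> q3
Final state: q3
Accept states: {q1}

No, rejected (final state q3 is not an accept state)


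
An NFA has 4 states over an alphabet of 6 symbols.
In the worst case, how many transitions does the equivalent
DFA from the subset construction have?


Subset construction: one DFA state per subset of NFA states = 2^4 = 16 states.
Each DFA state has 6 outgoing transitions: 16 * 6 = 96

96


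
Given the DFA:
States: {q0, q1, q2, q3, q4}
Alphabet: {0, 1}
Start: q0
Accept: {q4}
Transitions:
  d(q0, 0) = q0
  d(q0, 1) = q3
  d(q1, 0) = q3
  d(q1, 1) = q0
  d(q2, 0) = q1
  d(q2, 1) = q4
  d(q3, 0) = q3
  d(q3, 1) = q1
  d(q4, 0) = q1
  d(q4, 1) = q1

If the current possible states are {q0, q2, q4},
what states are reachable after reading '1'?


Apply transition on '1' from each current state:
  d(q0, 1) = q3
  d(q2, 1) = q4
  d(q4, 1) = q1

{q1, q3, q4}


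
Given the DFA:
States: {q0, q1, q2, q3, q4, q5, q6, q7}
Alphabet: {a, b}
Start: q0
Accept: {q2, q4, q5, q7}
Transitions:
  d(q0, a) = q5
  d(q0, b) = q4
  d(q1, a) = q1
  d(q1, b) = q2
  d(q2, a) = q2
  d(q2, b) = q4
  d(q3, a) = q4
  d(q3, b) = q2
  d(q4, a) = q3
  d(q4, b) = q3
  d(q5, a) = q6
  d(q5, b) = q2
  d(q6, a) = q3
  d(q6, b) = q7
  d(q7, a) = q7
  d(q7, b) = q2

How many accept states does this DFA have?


Accept states listed: {q2, q4, q5, q7}
Counting: q2(1) q4(2) q5(3) q7(4)

4


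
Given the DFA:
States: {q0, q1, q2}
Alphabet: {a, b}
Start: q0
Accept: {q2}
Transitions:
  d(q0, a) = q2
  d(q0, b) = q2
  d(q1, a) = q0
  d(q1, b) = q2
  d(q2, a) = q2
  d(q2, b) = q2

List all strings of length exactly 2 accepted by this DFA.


All strings of length 2: 4 total
Accepted: 4

"aa", "ab", "ba", "bb"


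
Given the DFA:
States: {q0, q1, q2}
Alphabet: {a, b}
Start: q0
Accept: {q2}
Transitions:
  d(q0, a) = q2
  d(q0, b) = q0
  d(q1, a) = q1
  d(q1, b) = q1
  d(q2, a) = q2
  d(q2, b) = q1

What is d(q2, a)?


Looking up transition d(q2, a)

q2


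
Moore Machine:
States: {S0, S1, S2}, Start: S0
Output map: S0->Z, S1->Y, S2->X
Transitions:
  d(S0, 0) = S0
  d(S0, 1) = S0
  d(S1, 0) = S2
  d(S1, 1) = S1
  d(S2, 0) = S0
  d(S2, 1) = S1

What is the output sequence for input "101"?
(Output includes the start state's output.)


Start: S0 (output Z)
  --1--> S0 (output Z)
  --0--> S0 (output Z)
  --1--> S0 (output Z)

"ZZZZ"


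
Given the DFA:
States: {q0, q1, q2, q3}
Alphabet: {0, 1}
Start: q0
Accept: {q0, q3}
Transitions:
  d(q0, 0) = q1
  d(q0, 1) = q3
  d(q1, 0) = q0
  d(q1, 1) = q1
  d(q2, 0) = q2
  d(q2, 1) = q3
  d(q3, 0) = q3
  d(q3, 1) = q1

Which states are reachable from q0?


BFS from q0:
  layer 0: {q0}
  layer 1: {q1, q3}

{q0, q1, q3}


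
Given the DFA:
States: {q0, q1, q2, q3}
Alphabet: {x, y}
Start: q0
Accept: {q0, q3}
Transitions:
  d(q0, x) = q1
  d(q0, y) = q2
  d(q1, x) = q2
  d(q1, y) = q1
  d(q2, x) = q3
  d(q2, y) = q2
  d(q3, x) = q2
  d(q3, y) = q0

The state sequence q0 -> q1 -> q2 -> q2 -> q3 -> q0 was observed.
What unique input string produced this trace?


Trace back each transition to find the symbol:
  q0 --[x]--> q1
  q1 --[x]--> q2
  q2 --[y]--> q2
  q2 --[x]--> q3
  q3 --[y]--> q0

"xxyxy"


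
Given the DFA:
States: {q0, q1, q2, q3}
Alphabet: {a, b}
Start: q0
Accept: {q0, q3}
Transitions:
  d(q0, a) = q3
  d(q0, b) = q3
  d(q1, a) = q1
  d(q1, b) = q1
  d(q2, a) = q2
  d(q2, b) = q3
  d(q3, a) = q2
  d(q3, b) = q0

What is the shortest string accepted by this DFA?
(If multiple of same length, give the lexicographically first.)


BFS by string length (lex-first path to each state shown):
  len 0: q0<-""
Found accept state at length 0.

"" (empty string)


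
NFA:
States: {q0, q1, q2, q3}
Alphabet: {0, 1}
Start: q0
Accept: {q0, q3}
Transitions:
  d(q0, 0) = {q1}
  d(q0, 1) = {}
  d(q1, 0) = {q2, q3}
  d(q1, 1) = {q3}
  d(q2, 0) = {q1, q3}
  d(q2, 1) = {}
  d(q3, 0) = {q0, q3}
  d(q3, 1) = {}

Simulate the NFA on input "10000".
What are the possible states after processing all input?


Start: {q0}
  --1--> {}
  --0--> {}
  --0--> {}
  --0--> {}
  --0--> {}

{} (empty set, no valid transitions)


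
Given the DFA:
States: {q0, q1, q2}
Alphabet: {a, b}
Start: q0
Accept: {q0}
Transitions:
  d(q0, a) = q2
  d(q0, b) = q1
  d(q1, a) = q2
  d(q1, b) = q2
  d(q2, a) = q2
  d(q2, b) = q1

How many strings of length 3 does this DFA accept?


Enumerating all length-3 strings:
  "aaa" -> q2 [reject]
  "aab" -> q1 [reject]
  "aba" -> q2 [reject]
  "abb" -> q2 [reject]
  "baa" -> q2 [reject]
  "bab" -> q1 [reject]
  "bba" -> q2 [reject]
  "bbb" -> q1 [reject]

0 out of 8


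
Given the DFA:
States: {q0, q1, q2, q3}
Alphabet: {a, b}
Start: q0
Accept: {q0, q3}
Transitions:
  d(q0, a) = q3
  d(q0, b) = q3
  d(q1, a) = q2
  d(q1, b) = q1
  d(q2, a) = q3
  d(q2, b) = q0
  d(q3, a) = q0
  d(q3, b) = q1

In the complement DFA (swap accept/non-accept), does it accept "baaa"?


Trace: q0 -> q3 -> q0 -> q3 -> q0
Final: q0
Original accept: {q0, q3}
Complement: q0 is in original accept

No, complement rejects (original accepts)


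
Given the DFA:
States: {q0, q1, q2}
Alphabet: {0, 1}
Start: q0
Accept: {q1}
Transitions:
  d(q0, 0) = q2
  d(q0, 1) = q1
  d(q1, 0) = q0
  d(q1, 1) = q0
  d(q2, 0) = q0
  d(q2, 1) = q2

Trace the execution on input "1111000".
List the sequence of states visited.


Input: 1111000
d(q0, 1) = q1
d(q1, 1) = q0
d(q0, 1) = q1
d(q1, 1) = q0
d(q0, 0) = q2
d(q2, 0) = q0
d(q0, 0) = q2


q0 -> q1 -> q0 -> q1 -> q0 -> q2 -> q0 -> q2


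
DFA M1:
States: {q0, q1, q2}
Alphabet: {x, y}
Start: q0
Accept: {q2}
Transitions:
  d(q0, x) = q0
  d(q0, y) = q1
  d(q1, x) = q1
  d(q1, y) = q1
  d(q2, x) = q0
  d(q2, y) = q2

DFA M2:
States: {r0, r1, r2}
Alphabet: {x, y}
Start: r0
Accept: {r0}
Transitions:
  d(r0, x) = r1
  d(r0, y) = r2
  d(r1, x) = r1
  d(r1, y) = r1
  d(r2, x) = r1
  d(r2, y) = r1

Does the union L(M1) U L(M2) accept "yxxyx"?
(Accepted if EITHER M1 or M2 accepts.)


M1: final=q1 accepted=False
M2: final=r1 accepted=False

No, union rejects (neither accepts)


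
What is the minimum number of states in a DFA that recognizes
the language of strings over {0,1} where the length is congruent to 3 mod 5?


States track (length) mod 5.
Need 5 states: one per remainder 0..4; accept = remainder 3.

5


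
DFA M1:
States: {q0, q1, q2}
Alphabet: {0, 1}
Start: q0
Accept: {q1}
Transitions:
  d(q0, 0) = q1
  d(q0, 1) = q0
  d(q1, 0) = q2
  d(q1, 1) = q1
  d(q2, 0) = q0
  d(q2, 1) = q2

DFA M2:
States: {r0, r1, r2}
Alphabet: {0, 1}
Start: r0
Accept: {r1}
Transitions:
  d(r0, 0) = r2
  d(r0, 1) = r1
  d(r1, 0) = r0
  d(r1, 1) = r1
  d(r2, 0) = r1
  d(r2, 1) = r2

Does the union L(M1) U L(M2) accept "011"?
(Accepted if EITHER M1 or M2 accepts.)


M1: final=q1 accepted=True
M2: final=r2 accepted=False

Yes, union accepts


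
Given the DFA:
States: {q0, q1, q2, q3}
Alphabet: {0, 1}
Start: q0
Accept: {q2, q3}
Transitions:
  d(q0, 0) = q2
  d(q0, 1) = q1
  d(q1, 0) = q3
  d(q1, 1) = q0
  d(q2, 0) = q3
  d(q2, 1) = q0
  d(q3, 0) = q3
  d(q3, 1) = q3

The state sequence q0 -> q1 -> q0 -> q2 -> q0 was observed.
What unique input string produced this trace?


Trace back each transition to find the symbol:
  q0 --[1]--> q1
  q1 --[1]--> q0
  q0 --[0]--> q2
  q2 --[1]--> q0

"1101"


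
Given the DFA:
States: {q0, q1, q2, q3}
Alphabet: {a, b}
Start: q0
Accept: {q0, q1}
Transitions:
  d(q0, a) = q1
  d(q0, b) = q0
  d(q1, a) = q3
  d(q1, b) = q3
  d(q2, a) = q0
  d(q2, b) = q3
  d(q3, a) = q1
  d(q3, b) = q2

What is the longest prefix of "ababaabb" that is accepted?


Run the DFA, marking each prefix where the state is accepting:
  "" -> q0 [accept]
  "a" -> q1 [accept]
  "ab" -> q3 [reject]
  "aba" -> q1 [accept]
  "abab" -> q3 [reject]
  "ababa" -> q1 [accept]
  "ababaa" -> q3 [reject]
  "ababaab" -> q2 [reject]
  "ababaabb" -> q3 [reject]

"ababa"


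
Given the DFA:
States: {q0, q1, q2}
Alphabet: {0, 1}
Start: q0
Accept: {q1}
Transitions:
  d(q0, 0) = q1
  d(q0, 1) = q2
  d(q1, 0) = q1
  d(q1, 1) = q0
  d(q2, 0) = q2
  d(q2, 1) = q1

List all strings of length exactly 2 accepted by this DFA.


All strings of length 2: 4 total
Accepted: 2

"00", "11"


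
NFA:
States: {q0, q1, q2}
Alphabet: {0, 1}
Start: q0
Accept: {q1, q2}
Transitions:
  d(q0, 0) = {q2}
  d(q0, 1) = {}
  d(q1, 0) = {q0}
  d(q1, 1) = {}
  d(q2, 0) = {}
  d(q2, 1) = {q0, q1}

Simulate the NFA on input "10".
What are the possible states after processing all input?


Start: {q0}
  --1--> {}
  --0--> {}

{} (empty set, no valid transitions)


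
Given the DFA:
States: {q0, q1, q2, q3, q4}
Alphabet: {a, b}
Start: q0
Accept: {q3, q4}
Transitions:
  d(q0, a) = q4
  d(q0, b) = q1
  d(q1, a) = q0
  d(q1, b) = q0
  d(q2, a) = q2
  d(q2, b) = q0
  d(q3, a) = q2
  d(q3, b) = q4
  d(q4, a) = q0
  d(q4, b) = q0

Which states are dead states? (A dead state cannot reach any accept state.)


Forward reachability from each state:
  q0 -> reaches accept state q4 (live)
  q1 -> reaches accept state q4 (live)
  q2 -> reaches accept state q4 (live)
  q3 -> reaches accept state q3 (live)
  q4 -> reaches accept state q4 (live)

None (all states can reach an accept state)


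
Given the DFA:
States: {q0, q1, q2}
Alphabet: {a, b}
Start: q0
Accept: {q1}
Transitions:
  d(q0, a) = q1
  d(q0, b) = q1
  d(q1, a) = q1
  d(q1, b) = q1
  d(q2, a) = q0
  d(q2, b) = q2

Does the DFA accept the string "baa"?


Trace: q0 -> q1 -> q1 -> q1
Final state: q1
Accept states: {q1}

Yes, accepted (final state q1 is an accept state)


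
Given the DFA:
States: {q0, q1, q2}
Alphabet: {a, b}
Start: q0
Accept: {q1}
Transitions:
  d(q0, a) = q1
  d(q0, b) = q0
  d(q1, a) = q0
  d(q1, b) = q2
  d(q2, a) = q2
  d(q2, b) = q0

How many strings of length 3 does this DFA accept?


Enumerating all length-3 strings:
  "aaa" -> q1 [accept]
  "aab" -> q0 [reject]
  "aba" -> q2 [reject]
  "abb" -> q0 [reject]
  "baa" -> q0 [reject]
  "bab" -> q2 [reject]
  "bba" -> q1 [accept]
  "bbb" -> q0 [reject]

2 out of 8


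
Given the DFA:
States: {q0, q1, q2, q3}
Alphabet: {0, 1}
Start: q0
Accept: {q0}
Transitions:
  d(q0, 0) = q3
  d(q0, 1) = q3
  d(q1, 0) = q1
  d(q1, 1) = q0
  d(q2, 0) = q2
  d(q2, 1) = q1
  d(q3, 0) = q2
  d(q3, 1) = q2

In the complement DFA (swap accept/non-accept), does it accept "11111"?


Trace: q0 -> q3 -> q2 -> q1 -> q0 -> q3
Final: q3
Original accept: {q0}
Complement: q3 is not in original accept

Yes, complement accepts (original rejects)


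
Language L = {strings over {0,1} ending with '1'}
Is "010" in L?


last symbol = '0'

No, "010" is not in L


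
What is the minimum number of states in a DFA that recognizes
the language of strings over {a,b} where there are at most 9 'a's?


States: count = 0, 1, ..., 9 (all accepting; 10 states), plus a dead state for count > 9.
Total: 10 + 1 = 11.

11


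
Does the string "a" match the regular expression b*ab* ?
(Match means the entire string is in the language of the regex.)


|string| = 1; first = 'a'; last = 'a'

Yes, "a" matches b*ab*


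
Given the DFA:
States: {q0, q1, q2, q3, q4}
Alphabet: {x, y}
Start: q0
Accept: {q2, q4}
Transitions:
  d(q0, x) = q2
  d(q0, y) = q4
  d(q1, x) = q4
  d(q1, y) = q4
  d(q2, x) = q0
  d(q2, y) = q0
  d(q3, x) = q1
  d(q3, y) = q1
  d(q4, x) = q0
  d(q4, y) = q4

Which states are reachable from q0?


BFS from q0:
  layer 0: {q0}
  layer 1: {q2, q4}

{q0, q2, q4}


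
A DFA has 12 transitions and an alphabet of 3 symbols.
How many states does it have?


Each state has exactly one transition per symbol.
states = transitions / |alphabet| = 12 / 3 = 4

4


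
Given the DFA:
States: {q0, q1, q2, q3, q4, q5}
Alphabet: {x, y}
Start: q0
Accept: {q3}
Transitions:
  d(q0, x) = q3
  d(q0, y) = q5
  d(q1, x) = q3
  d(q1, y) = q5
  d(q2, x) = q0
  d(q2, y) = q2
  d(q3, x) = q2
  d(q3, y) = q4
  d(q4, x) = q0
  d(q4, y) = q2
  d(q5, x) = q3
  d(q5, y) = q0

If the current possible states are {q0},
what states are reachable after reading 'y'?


Apply transition on 'y' from each current state:
  d(q0, y) = q5

{q5}


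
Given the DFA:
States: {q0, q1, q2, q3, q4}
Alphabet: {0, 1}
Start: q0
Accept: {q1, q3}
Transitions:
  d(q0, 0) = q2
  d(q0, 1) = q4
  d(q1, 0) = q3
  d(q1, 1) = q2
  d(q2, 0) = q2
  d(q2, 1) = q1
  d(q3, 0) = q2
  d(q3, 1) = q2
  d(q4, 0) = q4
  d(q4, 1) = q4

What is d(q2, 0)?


Looking up transition d(q2, 0)

q2


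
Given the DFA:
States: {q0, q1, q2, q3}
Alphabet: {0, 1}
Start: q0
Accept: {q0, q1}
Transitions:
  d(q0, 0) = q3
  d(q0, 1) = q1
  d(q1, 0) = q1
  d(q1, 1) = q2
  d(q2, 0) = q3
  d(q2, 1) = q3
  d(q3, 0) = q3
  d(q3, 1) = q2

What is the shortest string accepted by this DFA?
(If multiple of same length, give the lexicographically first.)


BFS by string length (lex-first path to each state shown):
  len 0: q0<-""
Found accept state at length 0.

"" (empty string)


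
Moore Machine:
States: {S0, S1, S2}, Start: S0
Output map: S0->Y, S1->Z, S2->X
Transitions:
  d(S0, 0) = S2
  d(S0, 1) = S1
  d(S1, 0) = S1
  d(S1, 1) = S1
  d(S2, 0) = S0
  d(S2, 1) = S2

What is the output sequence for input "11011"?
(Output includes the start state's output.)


Start: S0 (output Y)
  --1--> S1 (output Z)
  --1--> S1 (output Z)
  --0--> S1 (output Z)
  --1--> S1 (output Z)
  --1--> S1 (output Z)

"YZZZZZ"


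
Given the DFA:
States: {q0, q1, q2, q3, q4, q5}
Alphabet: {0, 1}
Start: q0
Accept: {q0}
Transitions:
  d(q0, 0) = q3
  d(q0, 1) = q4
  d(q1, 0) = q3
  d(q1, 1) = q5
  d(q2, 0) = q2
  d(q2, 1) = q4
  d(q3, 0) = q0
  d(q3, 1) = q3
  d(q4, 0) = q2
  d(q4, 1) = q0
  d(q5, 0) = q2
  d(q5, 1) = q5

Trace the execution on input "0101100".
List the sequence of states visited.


Input: 0101100
d(q0, 0) = q3
d(q3, 1) = q3
d(q3, 0) = q0
d(q0, 1) = q4
d(q4, 1) = q0
d(q0, 0) = q3
d(q3, 0) = q0


q0 -> q3 -> q3 -> q0 -> q4 -> q0 -> q3 -> q0


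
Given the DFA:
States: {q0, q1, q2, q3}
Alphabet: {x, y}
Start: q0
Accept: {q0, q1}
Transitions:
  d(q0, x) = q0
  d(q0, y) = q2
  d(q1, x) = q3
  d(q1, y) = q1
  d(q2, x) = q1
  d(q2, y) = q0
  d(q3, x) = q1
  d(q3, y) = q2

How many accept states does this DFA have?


Accept states listed: {q0, q1}
Counting: q0(1) q1(2)

2


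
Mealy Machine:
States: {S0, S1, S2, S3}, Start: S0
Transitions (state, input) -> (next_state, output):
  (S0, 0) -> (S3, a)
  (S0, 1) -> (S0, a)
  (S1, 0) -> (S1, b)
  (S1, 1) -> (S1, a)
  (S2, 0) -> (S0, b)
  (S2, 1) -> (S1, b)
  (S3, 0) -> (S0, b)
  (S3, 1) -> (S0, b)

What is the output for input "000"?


Step-by-step:
  (S0, 0) -> (S3, a)
  (S3, 0) -> (S0, b)
  (S0, 0) -> (S3, a)

"aba"


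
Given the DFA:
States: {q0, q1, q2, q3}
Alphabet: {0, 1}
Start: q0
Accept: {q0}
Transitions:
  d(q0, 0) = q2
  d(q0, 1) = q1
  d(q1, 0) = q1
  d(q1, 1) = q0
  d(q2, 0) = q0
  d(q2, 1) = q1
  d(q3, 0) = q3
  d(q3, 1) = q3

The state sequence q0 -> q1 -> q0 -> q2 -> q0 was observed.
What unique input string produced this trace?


Trace back each transition to find the symbol:
  q0 --[1]--> q1
  q1 --[1]--> q0
  q0 --[0]--> q2
  q2 --[0]--> q0

"1100"


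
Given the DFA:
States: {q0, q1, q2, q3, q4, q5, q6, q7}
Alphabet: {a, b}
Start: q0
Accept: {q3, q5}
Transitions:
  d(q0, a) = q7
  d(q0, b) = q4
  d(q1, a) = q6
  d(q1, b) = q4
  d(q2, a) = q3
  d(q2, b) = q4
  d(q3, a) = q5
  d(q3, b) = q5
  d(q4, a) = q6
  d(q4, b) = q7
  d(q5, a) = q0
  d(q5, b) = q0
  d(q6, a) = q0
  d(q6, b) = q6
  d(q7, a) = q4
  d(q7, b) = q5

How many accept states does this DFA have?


Accept states listed: {q3, q5}
Counting: q3(1) q5(2)

2
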